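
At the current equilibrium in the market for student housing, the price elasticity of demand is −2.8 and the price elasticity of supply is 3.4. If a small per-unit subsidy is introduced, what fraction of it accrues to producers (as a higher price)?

Producer share = 14/31

For a small subsidy around the equilibrium, the benefit split depends on the relative slopes, which at a point are proportional to the elasticities.
Buyer share = εs/(εs + |εd|) = 3.4/(3.4 + 2.8) = 17/31; seller share = |εd|/(εs + |εd|) = 14/31.
So producers capture 14/31 of the subsidy.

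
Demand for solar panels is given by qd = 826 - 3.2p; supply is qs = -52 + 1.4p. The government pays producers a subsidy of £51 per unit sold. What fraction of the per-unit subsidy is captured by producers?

Pre-subsidy: 826 - 3.2p = -52 + 1.4p gives p* = 4390/23, q* = 4950/23.
With the subsidy, sellers receive ps = pb + 51 for each unit, where pb is the price buyers pay.
Supply in terms of pb becomes qs = -52 + 1.4(pb + 51) = 19.4 + 1.4pb. Setting this equal to demand: 826 - 3.2pb = 19.4 + 1.4pb, so pb = 4033/23.
Sellers receive ps = 4033/23 + 51 = 5206/23; q' = 826 − 3.2·(4033/23) = 30462/115.
Buyers' price falls by p* − pb = 4390/23 − 4033/23 = 357/23; sellers' price rises by ps − p* = 5206/23 − 4390/23 = 816/23.
So producers capture (816/23)/51 = 16/23 of each unit of subsidy.

Producer share = 16/23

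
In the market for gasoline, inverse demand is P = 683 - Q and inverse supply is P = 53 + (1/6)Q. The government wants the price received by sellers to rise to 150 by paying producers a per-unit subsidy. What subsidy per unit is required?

At a seller price of 150, quantity supplied is -318 + 6·150 = 582.
Buyers absorb 582 only when they pay Pb = 683 − 1·582 = 101.
s = Ps − Pb = 150 − 101 = 49.

Required subsidy s = 49 per unit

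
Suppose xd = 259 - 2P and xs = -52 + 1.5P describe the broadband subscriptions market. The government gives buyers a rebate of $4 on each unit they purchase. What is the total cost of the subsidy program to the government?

Pre-subsidy: 259 - 2P = -52 + 1.5P gives P* = 622/7, x* = 569/7.
With the rebate, buyers effectively pay Pb = Ps − 4, where Ps is the price sellers receive.
Demand in terms of Ps becomes xd = 259 − 2(Ps − 4) = 267 - 2Ps. Setting this equal to supply: 267 - 2Ps = -52 + 1.5Ps, so Ps = 638/7.
Buyers pay Pb = 638/7 − 4 = 610/7; x' = -52 + 1.5·(638/7) = 593/7.
Government outlay = subsidy × quantity = 4 × 593/7 = 2372/7.

Government cost = 2372/7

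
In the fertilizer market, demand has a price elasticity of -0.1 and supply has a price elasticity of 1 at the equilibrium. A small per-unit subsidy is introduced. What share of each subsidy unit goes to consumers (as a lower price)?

Consumer share = 10/11

For a small subsidy around the equilibrium, the benefit split depends on the relative slopes, which at a point are proportional to the elasticities.
Buyer share = εs/(εs + |εd|) = 1/(1 + 0.1) = 10/11; seller share = |εd|/(εs + |εd|) = 1/11.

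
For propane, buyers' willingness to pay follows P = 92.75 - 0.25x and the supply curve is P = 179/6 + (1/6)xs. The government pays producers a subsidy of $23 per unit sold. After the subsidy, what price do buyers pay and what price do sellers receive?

Buyers pay $41.2; sellers receive $64.2

Pre-subsidy: 92.75 - 0.25x = 179/6 + (1/6)x gives x* = 151 and P* = 55.
With the subsidy, sellers receive Ps = Pb + 23 for each unit, where Pb is the price buyers pay.
On the curves, Pb = 92.75 - 0.25x and Ps = 179/6 + (1/6)x; the wedge Ps − Pb = 23 gives 179/6 + (1/6)x − (92.75 - 0.25x) = 23, so x' = 206.2.
Then Pb = 92.75 − 0.25·206.2 = 41.2 and Ps = 179/6 + (1/6)·206.2 = 64.2.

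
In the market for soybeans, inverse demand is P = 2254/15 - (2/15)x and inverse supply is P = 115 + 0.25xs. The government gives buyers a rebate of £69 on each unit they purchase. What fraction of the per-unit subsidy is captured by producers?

Producer share = 15/23

Pre-subsidy: 2254/15 - (2/15)x = 115 + 0.25x gives x* = 92 and P* = 138.
With the rebate, buyers effectively pay Pb = Ps − 69, where Ps is the price sellers receive.
On the curves, Pb = 2254/15 - (2/15)x and Ps = 115 + 0.25x; the wedge Ps − Pb = 69 gives 115 + 0.25x − (2254/15 - (2/15)x) = 69, so x' = 272.
Then Pb = 2254/15 − (2/15)·272 = 114 and Ps = 115 + 0.25·272 = 183.
Buyers' price falls by P* − Pb = 138 − 114 = 24; sellers' price rises by Ps − P* = 183 − 138 = 45.
So producers capture 45/69 = 15/23 of each unit of subsidy.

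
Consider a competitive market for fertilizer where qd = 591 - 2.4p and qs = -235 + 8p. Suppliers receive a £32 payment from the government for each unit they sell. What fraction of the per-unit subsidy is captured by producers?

Pre-subsidy: 591 - 2.4p = -235 + 8p gives p* = 2065/26, q* = 5205/13.
With the subsidy, sellers receive ps = pb + 32 for each unit, where pb is the price buyers pay.
Supply in terms of pb becomes qs = -235 + 8(pb + 32) = 21 + 8pb. Setting this equal to demand: 591 - 2.4pb = 21 + 8pb, so pb = 1425/26.
Sellers receive ps = 1425/26 + 32 = 2257/26; q' = 591 − 2.4·(1425/26) = 5973/13.
Buyers' price falls by p* − pb = 2065/26 − 1425/26 = 320/13; sellers' price rises by ps − p* = 2257/26 − 2065/26 = 96/13.
So producers capture (96/13)/32 = 3/13 of each unit of subsidy.

Producer share = 3/13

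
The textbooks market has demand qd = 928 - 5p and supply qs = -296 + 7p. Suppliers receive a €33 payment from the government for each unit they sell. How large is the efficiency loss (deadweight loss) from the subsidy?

Pre-subsidy: 928 - 5p = -296 + 7p gives p* = 102, q* = 418.
With the subsidy, sellers receive ps = pb + 33 for each unit, where pb is the price buyers pay.
Supply in terms of pb becomes qs = -296 + 7(pb + 33) = -65 + 7pb. Setting this equal to demand: 928 - 5pb = -65 + 7pb, so pb = 82.75.
Sellers receive ps = 82.75 + 33 = 115.75; q' = 928 − 5·82.75 = 514.25.
The subsidy expands output by 514.25 − 418 = 96.25 past the efficient level; on those units the gap between marginal cost and willingness to pay runs from 0 up to 33.
DWL = ½ × 33 × 96.25 = 1588.125.

Deadweight loss = €1588.125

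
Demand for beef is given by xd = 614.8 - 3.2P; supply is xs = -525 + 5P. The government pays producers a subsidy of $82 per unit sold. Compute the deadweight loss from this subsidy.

Deadweight loss = $6560

Pre-subsidy: 614.8 - 3.2P = -525 + 5P gives P* = 139, x* = 170.
With the subsidy, sellers receive Ps = Pb + 82 for each unit, where Pb is the price buyers pay.
Supply in terms of Pb becomes xs = -525 + 5(Pb + 82) = -115 + 5Pb. Setting this equal to demand: 614.8 - 3.2Pb = -115 + 5Pb, so Pb = 89.
Sellers receive Ps = 89 + 82 = 171; x' = 614.8 − 3.2·89 = 330.
The subsidy expands output by 330 − 170 = 160 past the efficient level; on those units the gap between marginal cost and willingness to pay runs from 0 up to 82.
DWL = ½ × 82 × 160 = 6560.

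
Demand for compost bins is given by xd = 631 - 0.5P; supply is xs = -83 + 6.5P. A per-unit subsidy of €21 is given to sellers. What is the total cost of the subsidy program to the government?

Government cost = €12384.75

Pre-subsidy: 631 - 0.5P = -83 + 6.5P gives P* = 102, x* = 580.
With the subsidy, sellers receive Ps = Pb + 21 for each unit, where Pb is the price buyers pay.
Supply in terms of Pb becomes xs = -83 + 6.5(Pb + 21) = 53.5 + 6.5Pb. Setting this equal to demand: 631 - 0.5Pb = 53.5 + 6.5Pb, so Pb = 82.5.
Sellers receive Ps = 82.5 + 21 = 103.5; x' = 631 − 0.5·82.5 = 589.75.
Government outlay = subsidy × quantity = 21 × 589.75 = 12384.75.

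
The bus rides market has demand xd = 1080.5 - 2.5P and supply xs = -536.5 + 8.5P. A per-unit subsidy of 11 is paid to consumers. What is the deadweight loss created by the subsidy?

Pre-subsidy: 1080.5 - 2.5P = -536.5 + 8.5P gives P* = 147, x* = 713.
With the rebate, buyers effectively pay Pb = Ps − 11, where Ps is the price sellers receive.
Demand in terms of Ps becomes xd = 1080.5 − 2.5(Ps − 11) = 1108 - 2.5Ps. Setting this equal to supply: 1108 - 2.5Ps = -536.5 + 8.5Ps, so Ps = 149.5.
Buyers pay Pb = 149.5 − 11 = 138.5; x' = -536.5 + 8.5·149.5 = 734.25.
The subsidy expands output by 734.25 − 713 = 21.25 past the efficient level; on those units the gap between marginal cost and willingness to pay runs from 0 up to 11.
DWL = ½ × 11 × 21.25 = 116.875.

Deadweight loss = 116.875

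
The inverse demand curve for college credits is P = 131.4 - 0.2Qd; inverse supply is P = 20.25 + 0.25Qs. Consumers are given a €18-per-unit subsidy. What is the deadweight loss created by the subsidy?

Deadweight loss = €360

Pre-subsidy: 131.4 - 0.2Q = 20.25 + 0.25Q gives Q* = 247 and P* = 82.
With the rebate, buyers effectively pay Pb = Ps − 18, where Ps is the price sellers receive.
On the curves, Pb = 131.4 - 0.2Q and Ps = 20.25 + 0.25Q; the wedge Ps − Pb = 18 gives 20.25 + 0.25Q − (131.4 - 0.2Q) = 18, so Q' = 287.
Then Pb = 131.4 − 0.2·287 = 74 and Ps = 20.25 + 0.25·287 = 92.
The subsidy expands output by 287 − 247 = 40 past the efficient level; on those units the gap between marginal cost and willingness to pay runs from 0 up to 18.
DWL = ½ × 18 × 40 = 360.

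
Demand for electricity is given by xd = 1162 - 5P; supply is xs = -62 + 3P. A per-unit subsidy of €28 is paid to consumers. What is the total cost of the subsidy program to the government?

Government cost = €12586

Pre-subsidy: 1162 - 5P = -62 + 3P gives P* = 153, x* = 397.
With the rebate, buyers effectively pay Pb = Ps − 28, where Ps is the price sellers receive.
Demand in terms of Ps becomes xd = 1162 − 5(Ps − 28) = 1302 - 5Ps. Setting this equal to supply: 1302 - 5Ps = -62 + 3Ps, so Ps = 170.5.
Buyers pay Pb = 170.5 − 28 = 142.5; x' = -62 + 3·170.5 = 449.5.
Government outlay = subsidy × quantity = 28 × 449.5 = 12586.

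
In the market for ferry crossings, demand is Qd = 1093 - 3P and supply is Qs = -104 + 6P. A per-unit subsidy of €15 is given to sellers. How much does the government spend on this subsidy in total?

Government cost = €10860

Pre-subsidy: 1093 - 3P = -104 + 6P gives P* = 133, Q* = 694.
With the subsidy, sellers receive Ps = Pb + 15 for each unit, where Pb is the price buyers pay.
Supply in terms of Pb becomes Qs = -104 + 6(Pb + 15) = -14 + 6Pb. Setting this equal to demand: 1093 - 3Pb = -14 + 6Pb, so Pb = 123.
Sellers receive Ps = 123 + 15 = 138; Q' = 1093 − 3·123 = 724.
Government outlay = subsidy × quantity = 15 × 724 = 10860.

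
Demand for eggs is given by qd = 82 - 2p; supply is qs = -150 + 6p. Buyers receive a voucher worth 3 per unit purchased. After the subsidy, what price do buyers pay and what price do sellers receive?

Buyers pay 26.75; sellers receive 29.75

Pre-subsidy: 82 - 2p = -150 + 6p gives p* = 29, q* = 24.
With the rebate, buyers effectively pay pb = ps − 3, where ps is the price sellers receive.
Demand in terms of ps becomes qd = 82 − 2(ps − 3) = 88 - 2ps. Setting this equal to supply: 88 - 2ps = -150 + 6ps, so ps = 29.75.
Buyers pay pb = 29.75 − 3 = 26.75; q' = -150 + 6·29.75 = 28.5.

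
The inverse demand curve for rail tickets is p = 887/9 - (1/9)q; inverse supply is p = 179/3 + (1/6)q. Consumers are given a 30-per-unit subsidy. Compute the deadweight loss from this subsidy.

Pre-subsidy: 887/9 - (1/9)q = 179/3 + (1/6)q gives q* = 140 and p* = 83.
With the rebate, buyers effectively pay pb = ps − 30, where ps is the price sellers receive.
On the curves, pb = 887/9 - (1/9)q and ps = 179/3 + (1/6)q; the wedge ps − pb = 30 gives 179/3 + (1/6)q − (887/9 - (1/9)q) = 30, so q' = 248.
Then pb = 887/9 − (1/9)·248 = 71 and ps = 179/3 + (1/6)·248 = 101.
The subsidy expands output by 248 − 140 = 108 past the efficient level; on those units the gap between marginal cost and willingness to pay runs from 0 up to 30.
DWL = ½ × 30 × 108 = 1620.

Deadweight loss = 1620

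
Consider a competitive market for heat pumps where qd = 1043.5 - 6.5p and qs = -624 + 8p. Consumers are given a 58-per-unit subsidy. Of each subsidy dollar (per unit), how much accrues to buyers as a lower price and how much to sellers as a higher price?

Pre-subsidy: 1043.5 - 6.5p = -624 + 8p gives p* = 115, q* = 296.
With the rebate, buyers effectively pay pb = ps − 58, where ps is the price sellers receive.
Demand in terms of ps becomes qd = 1043.5 − 6.5(ps − 58) = 1420.5 - 6.5ps. Setting this equal to supply: 1420.5 - 6.5ps = -624 + 8ps, so ps = 141.
Buyers pay pb = 141 − 58 = 83; q' = -624 + 8·141 = 504.
Buyers' price falls by p* − pb = 115 − 83 = 32; sellers' price rises by ps − p* = 141 − 115 = 26.

Buyers gain 32 per unit; sellers gain 26 per unit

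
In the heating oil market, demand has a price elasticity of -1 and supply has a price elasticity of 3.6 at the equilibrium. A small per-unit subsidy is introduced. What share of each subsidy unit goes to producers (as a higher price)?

For a small subsidy around the equilibrium, the benefit split depends on the relative slopes, which at a point are proportional to the elasticities.
Buyer share = εs/(εs + |εd|) = 3.6/(3.6 + 1) = 18/23; seller share = |εd|/(εs + |εd|) = 5/23.
So producers capture 5/23 of the subsidy.

Producer share = 5/23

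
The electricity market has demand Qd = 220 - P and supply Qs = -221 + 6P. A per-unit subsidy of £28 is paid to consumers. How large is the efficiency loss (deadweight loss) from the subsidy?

Deadweight loss = £336

Pre-subsidy: 220 - P = -221 + 6P gives P* = 63, Q* = 157.
With the rebate, buyers effectively pay Pb = Ps − 28, where Ps is the price sellers receive.
Demand in terms of Ps becomes Qd = 220 − 1(Ps − 28) = 248 - Ps. Setting this equal to supply: 248 - Ps = -221 + 6Ps, so Ps = 67.
Buyers pay Pb = 67 − 28 = 39; Q' = -221 + 6·67 = 181.
The subsidy expands output by 181 − 157 = 24 past the efficient level; on those units the gap between marginal cost and willingness to pay runs from 0 up to 28.
DWL = ½ × 28 × 24 = 336.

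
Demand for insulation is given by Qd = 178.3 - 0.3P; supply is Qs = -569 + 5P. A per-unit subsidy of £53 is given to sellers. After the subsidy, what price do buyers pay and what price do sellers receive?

Buyers pay £91; sellers receive £144

Pre-subsidy: 178.3 - 0.3P = -569 + 5P gives P* = 141, Q* = 136.
With the subsidy, sellers receive Ps = Pb + 53 for each unit, where Pb is the price buyers pay.
Supply in terms of Pb becomes Qs = -569 + 5(Pb + 53) = -304 + 5Pb. Setting this equal to demand: 178.3 - 0.3Pb = -304 + 5Pb, so Pb = 91.
Sellers receive Ps = 91 + 53 = 144; Q' = 178.3 − 0.3·91 = 151.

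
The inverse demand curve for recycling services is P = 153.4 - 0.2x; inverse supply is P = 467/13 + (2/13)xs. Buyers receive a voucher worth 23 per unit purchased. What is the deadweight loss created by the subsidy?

Pre-subsidy: 153.4 - 0.2x = 467/13 + (2/13)x gives x* = 332 and P* = 87.
With the rebate, buyers effectively pay Pb = Ps − 23, where Ps is the price sellers receive.
On the curves, Pb = 153.4 - 0.2x and Ps = 467/13 + (2/13)x; the wedge Ps − Pb = 23 gives 467/13 + (2/13)x − (153.4 - 0.2x) = 23, so x' = 397.
Then Pb = 153.4 − 0.2·397 = 74 and Ps = 467/13 + (2/13)·397 = 97.
The subsidy expands output by 397 − 332 = 65 past the efficient level; on those units the gap between marginal cost and willingness to pay runs from 0 up to 23.
DWL = ½ × 23 × 65 = 747.5.

Deadweight loss = 747.5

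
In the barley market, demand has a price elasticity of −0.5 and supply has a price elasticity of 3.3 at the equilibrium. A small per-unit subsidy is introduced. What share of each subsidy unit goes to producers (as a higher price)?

For a small subsidy around the equilibrium, the benefit split depends on the relative slopes, which at a point are proportional to the elasticities.
Buyer share = εs/(εs + |εd|) = 3.3/(3.3 + 0.5) = 33/38; seller share = |εd|/(εs + |εd|) = 5/38.
So producers capture 5/38 of the subsidy.

Producer share = 5/38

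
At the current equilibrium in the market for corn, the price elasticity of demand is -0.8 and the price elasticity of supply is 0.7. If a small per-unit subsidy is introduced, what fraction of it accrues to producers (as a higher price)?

Producer share = 8/15

For a small subsidy around the equilibrium, the benefit split depends on the relative slopes, which at a point are proportional to the elasticities.
Buyer share = εs/(εs + |εd|) = 0.7/(0.7 + 0.8) = 7/15; seller share = |εd|/(εs + |εd|) = 8/15.
So producers capture 8/15 of the subsidy.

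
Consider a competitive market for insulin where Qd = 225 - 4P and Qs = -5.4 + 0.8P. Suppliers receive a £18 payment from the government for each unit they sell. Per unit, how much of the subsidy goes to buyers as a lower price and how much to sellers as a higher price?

Buyers gain £3 per unit; sellers gain £15 per unit

Pre-subsidy: 225 - 4P = -5.4 + 0.8P gives P* = 48, Q* = 33.
With the subsidy, sellers receive Ps = Pb + 18 for each unit, where Pb is the price buyers pay.
Supply in terms of Pb becomes Qs = -5.4 + 0.8(Pb + 18) = 9 + 0.8Pb. Setting this equal to demand: 225 - 4Pb = 9 + 0.8Pb, so Pb = 45.
Sellers receive Ps = 45 + 18 = 63; Q' = 225 − 4·45 = 45.
Buyers' price falls by P* − Pb = 48 − 45 = 3; sellers' price rises by Ps − P* = 63 − 48 = 15.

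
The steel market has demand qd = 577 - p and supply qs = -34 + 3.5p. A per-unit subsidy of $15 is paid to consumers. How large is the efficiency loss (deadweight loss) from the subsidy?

Pre-subsidy: 577 - p = -34 + 3.5p gives p* = 1222/9, q* = 3971/9.
With the rebate, buyers effectively pay pb = ps − 15, where ps is the price sellers receive.
Demand in terms of ps becomes qd = 577 − 1(ps − 15) = 592 - ps. Setting this equal to supply: 592 - ps = -34 + 3.5ps, so ps = 1252/9.
Buyers pay pb = 1252/9 − 15 = 1117/9; q' = -34 + 3.5·(1252/9) = 4076/9.
The subsidy expands output by 4076/9 − 3971/9 = 35/3 past the efficient level; on those units the gap between marginal cost and willingness to pay runs from 0 up to 15.
DWL = ½ × 15 × 35/3 = 87.5.

Deadweight loss = $87.5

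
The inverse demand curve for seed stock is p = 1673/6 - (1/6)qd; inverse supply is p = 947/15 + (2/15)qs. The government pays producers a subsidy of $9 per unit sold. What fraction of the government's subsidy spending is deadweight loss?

Pre-subsidy: 1673/6 - (1/6)q = 947/15 + (2/15)q gives q* = 719 and p* = 159.
With the subsidy, sellers receive ps = pb + 9 for each unit, where pb is the price buyers pay.
On the curves, pb = 1673/6 - (1/6)q and ps = 947/15 + (2/15)q; the wedge ps − pb = 9 gives 947/15 + (2/15)q − (1673/6 - (1/6)q) = 9, so q' = 749.
Then pb = 1673/6 − (1/6)·749 = 154 and ps = 947/15 + (2/15)·749 = 163.
ΔCS = ½(719 + 749)(159 − 154) = 3670; ΔPS = ½(719 + 749)(163 − 159) = 2936.
Government spending = 9 × 749 = 6741.
DWL = ½ × 9 × (749 − 719) = 135; fraction = 135 / 6741 = 15/749.

DWL / government spending = 15/749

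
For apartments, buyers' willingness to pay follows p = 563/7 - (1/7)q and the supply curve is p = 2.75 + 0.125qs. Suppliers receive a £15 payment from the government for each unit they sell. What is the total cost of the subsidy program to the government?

Government cost = £5190

Pre-subsidy: 563/7 - (1/7)q = 2.75 + 0.125q gives q* = 290 and p* = 39.
With the subsidy, sellers receive ps = pb + 15 for each unit, where pb is the price buyers pay.
On the curves, pb = 563/7 - (1/7)q and ps = 2.75 + 0.125q; the wedge ps − pb = 15 gives 2.75 + 0.125q − (563/7 - (1/7)q) = 15, so q' = 346.
Then pb = 563/7 − (1/7)·346 = 31 and ps = 2.75 + 0.125·346 = 46.
Government outlay = subsidy × quantity = 15 × 346 = 5190.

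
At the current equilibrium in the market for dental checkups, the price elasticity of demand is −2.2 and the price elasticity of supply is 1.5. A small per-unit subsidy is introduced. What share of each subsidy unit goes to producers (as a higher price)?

For a small subsidy around the equilibrium, the benefit split depends on the relative slopes, which at a point are proportional to the elasticities.
Buyer share = εs/(εs + |εd|) = 1.5/(1.5 + 2.2) = 15/37; seller share = |εd|/(εs + |εd|) = 22/37.
So producers capture 22/37 of the subsidy.

Producer share = 22/37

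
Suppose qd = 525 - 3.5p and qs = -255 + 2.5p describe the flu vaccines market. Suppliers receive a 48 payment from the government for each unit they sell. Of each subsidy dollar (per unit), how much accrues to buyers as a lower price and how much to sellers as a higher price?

Buyers gain 20 per unit; sellers gain 28 per unit

Pre-subsidy: 525 - 3.5p = -255 + 2.5p gives p* = 130, q* = 70.
With the subsidy, sellers receive ps = pb + 48 for each unit, where pb is the price buyers pay.
Supply in terms of pb becomes qs = -255 + 2.5(pb + 48) = -135 + 2.5pb. Setting this equal to demand: 525 - 3.5pb = -135 + 2.5pb, so pb = 110.
Sellers receive ps = 110 + 48 = 158; q' = 525 − 3.5·110 = 140.
Buyers' price falls by p* − pb = 130 − 110 = 20; sellers' price rises by ps − p* = 158 − 130 = 28.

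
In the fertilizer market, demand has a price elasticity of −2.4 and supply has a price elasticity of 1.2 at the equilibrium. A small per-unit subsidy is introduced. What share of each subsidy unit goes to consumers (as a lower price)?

Consumer share = 1/3

For a small subsidy around the equilibrium, the benefit split depends on the relative slopes, which at a point are proportional to the elasticities.
Buyer share = εs/(εs + |εd|) = 1.2/(1.2 + 2.4) = 1/3; seller share = |εd|/(εs + |εd|) = 2/3.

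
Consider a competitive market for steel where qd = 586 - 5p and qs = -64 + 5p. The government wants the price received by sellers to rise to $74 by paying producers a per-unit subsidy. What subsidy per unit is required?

Required subsidy s = $18 per unit

At a seller price of 74, quantity supplied is -64 + 5·74 = 306.
Buyers absorb 306 only when they pay pb with 586 − 5·pb = 306, i.e. pb = 56.
s = ps − pb = 74 − 56 = 18.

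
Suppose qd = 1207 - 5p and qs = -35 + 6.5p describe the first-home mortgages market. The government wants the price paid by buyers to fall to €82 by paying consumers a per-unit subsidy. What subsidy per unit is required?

At a buyer price of 82, quantity demanded is 1207 − 5·82 = 797.
Sellers supply 797 only when they receive ps with -35 + 6.5·ps = 797, i.e. ps = 128.
s = ps − pb = 128 − 82 = 46.

Required subsidy s = €46 per unit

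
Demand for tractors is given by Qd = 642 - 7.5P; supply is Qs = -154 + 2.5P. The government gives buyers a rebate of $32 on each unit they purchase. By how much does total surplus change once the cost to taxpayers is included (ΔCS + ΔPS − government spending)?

Pre-subsidy: 642 - 7.5P = -154 + 2.5P gives P* = 79.6, Q* = 45.
With the rebate, buyers effectively pay Pb = Ps − 32, where Ps is the price sellers receive.
Demand in terms of Ps becomes Qd = 642 − 7.5(Ps − 32) = 882 - 7.5Ps. Setting this equal to supply: 882 - 7.5Ps = -154 + 2.5Ps, so Ps = 103.6.
Buyers pay Pb = 103.6 − 32 = 71.6; Q' = -154 + 2.5·103.6 = 105.
ΔCS = ½(45 + 105)(79.6 − 71.6) = 600; ΔPS = ½(45 + 105)(103.6 − 79.6) = 1800.
Government spending = 32 × 105 = 3360.
Net change = 600 + 1800 − 3360 = -960. The loss equals the DWL triangle ½·32·60.

Net change in total surplus = -$960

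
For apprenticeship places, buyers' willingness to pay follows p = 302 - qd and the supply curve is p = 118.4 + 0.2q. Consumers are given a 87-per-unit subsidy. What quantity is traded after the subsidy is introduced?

Pre-subsidy: 302 - q = 118.4 + 0.2q gives q* = 153 and p* = 149.
With the rebate, buyers effectively pay pb = ps − 87, where ps is the price sellers receive.
On the curves, pb = 302 - q and ps = 118.4 + 0.2q; the wedge ps − pb = 87 gives 118.4 + 0.2q − (302 - q) = 87, so q' = 225.5.
Then pb = 302 − 1·225.5 = 76.5 and ps = 118.4 + 0.2·225.5 = 163.5.

q' = 225.5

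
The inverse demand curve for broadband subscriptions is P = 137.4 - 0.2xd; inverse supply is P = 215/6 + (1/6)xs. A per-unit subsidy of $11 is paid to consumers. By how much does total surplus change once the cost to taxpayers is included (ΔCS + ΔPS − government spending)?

Net change in total surplus = -$165

Pre-subsidy: 137.4 - 0.2x = 215/6 + (1/6)x gives x* = 277 and P* = 82.
With the rebate, buyers effectively pay Pb = Ps − 11, where Ps is the price sellers receive.
On the curves, Pb = 137.4 - 0.2x and Ps = 215/6 + (1/6)x; the wedge Ps − Pb = 11 gives 215/6 + (1/6)x − (137.4 - 0.2x) = 11, so x' = 307.
Then Pb = 137.4 − 0.2·307 = 76 and Ps = 215/6 + (1/6)·307 = 87.
ΔCS = ½(277 + 307)(82 − 76) = 1752; ΔPS = ½(277 + 307)(87 − 82) = 1460.
Government spending = 11 × 307 = 3377.
Net change = 1752 + 1460 − 3377 = -165. The loss equals the DWL triangle ½·11·30.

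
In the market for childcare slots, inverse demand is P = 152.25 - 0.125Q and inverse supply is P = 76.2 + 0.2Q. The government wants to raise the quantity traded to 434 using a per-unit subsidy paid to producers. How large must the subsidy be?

At Q = 434, from the demand curve buyers pay Pb = 152.25 − 0.125·434 = 98; from the supply curve sellers need Ps = 76.2 + 0.2·434 = 163.
The subsidy must fill the gap: s = Ps − Pb = 163 − 98 = 65.

Required subsidy s = 65 per unit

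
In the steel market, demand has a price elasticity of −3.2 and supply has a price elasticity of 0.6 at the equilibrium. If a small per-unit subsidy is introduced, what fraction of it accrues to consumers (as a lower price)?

Consumer share = 3/19

For a small subsidy around the equilibrium, the benefit split depends on the relative slopes, which at a point are proportional to the elasticities.
Buyer share = εs/(εs + |εd|) = 0.6/(0.6 + 3.2) = 3/19; seller share = |εd|/(εs + |εd|) = 16/19.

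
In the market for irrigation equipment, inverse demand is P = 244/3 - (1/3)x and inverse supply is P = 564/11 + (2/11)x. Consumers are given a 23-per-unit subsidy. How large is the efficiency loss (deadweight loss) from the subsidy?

Deadweight loss = 17457/34

Pre-subsidy: 244/3 - (1/3)x = 564/11 + (2/11)x gives x* = 992/17 and P* = 1052/17.
With the rebate, buyers effectively pay Pb = Ps − 23, where Ps is the price sellers receive.
On the curves, Pb = 244/3 - (1/3)x and Ps = 564/11 + (2/11)x; the wedge Ps − Pb = 23 gives 564/11 + (2/11)x − (244/3 - (1/3)x) = 23, so x' = 103.
Then Pb = 244/3 − (1/3)·103 = 47 and Ps = 564/11 + (2/11)·103 = 70.
The subsidy expands output by 103 − 992/17 = 759/17 past the efficient level; on those units the gap between marginal cost and willingness to pay runs from 0 up to 23.
DWL = ½ × 23 × 759/17 = 17457/34.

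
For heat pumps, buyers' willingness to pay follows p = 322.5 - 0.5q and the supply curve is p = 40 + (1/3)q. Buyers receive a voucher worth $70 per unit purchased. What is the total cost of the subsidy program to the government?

Government cost = $29610

Pre-subsidy: 322.5 - 0.5q = 40 + (1/3)q gives q* = 339 and p* = 153.
With the rebate, buyers effectively pay pb = ps − 70, where ps is the price sellers receive.
On the curves, pb = 322.5 - 0.5q and ps = 40 + (1/3)q; the wedge ps − pb = 70 gives 40 + (1/3)q − (322.5 - 0.5q) = 70, so q' = 423.
Then pb = 322.5 − 0.5·423 = 111 and ps = 40 + (1/3)·423 = 181.
Government outlay = subsidy × quantity = 70 × 423 = 29610.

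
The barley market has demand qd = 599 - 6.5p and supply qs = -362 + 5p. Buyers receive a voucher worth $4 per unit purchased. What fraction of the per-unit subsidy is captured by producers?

Producer share = 13/23

Pre-subsidy: 599 - 6.5p = -362 + 5p gives p* = 1922/23, q* = 1284/23.
With the rebate, buyers effectively pay pb = ps − 4, where ps is the price sellers receive.
Demand in terms of ps becomes qd = 599 − 6.5(ps − 4) = 625 - 6.5ps. Setting this equal to supply: 625 - 6.5ps = -362 + 5ps, so ps = 1974/23.
Buyers pay pb = 1974/23 − 4 = 1882/23; q' = -362 + 5·(1974/23) = 1544/23.
Buyers' price falls by p* − pb = 1922/23 − 1882/23 = 40/23; sellers' price rises by ps − p* = 1974/23 − 1922/23 = 52/23.
So producers capture (52/23)/4 = 13/23 of each unit of subsidy.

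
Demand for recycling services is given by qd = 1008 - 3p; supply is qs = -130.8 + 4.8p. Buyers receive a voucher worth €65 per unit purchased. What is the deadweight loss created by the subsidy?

Pre-subsidy: 1008 - 3p = -130.8 + 4.8p gives p* = 146, q* = 570.
With the rebate, buyers effectively pay pb = ps − 65, where ps is the price sellers receive.
Demand in terms of ps becomes qd = 1008 − 3(ps − 65) = 1203 - 3ps. Setting this equal to supply: 1203 - 3ps = -130.8 + 4.8ps, so ps = 171.
Buyers pay pb = 171 − 65 = 106; q' = -130.8 + 4.8·171 = 690.
The subsidy expands output by 690 − 570 = 120 past the efficient level; on those units the gap between marginal cost and willingness to pay runs from 0 up to 65.
DWL = ½ × 65 × 120 = 3900.

Deadweight loss = €3900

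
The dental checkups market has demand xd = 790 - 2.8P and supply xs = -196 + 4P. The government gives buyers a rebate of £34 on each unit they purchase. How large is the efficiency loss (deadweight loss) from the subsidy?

Deadweight loss = £952

Pre-subsidy: 790 - 2.8P = -196 + 4P gives P* = 145, x* = 384.
With the rebate, buyers effectively pay Pb = Ps − 34, where Ps is the price sellers receive.
Demand in terms of Ps becomes xd = 790 − 2.8(Ps − 34) = 885.2 - 2.8Ps. Setting this equal to supply: 885.2 - 2.8Ps = -196 + 4Ps, so Ps = 159.
Buyers pay Pb = 159 − 34 = 125; x' = -196 + 4·159 = 440.
The subsidy expands output by 440 − 384 = 56 past the efficient level; on those units the gap between marginal cost and willingness to pay runs from 0 up to 34.
DWL = ½ × 34 × 56 = 952.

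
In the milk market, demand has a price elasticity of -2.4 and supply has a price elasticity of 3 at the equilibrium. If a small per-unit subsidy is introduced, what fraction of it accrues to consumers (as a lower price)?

Consumer share = 5/9

For a small subsidy around the equilibrium, the benefit split depends on the relative slopes, which at a point are proportional to the elasticities.
Buyer share = εs/(εs + |εd|) = 3/(3 + 2.4) = 5/9; seller share = |εd|/(εs + |εd|) = 4/9.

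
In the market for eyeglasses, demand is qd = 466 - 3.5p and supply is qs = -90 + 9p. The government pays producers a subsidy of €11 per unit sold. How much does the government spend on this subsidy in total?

Government cost = €3718.44

Pre-subsidy: 466 - 3.5p = -90 + 9p gives p* = 44.48, q* = 310.32.
With the subsidy, sellers receive ps = pb + 11 for each unit, where pb is the price buyers pay.
Supply in terms of pb becomes qs = -90 + 9(pb + 11) = 9 + 9pb. Setting this equal to demand: 466 - 3.5pb = 9 + 9pb, so pb = 36.56.
Sellers receive ps = 36.56 + 11 = 47.56; q' = 466 − 3.5·36.56 = 338.04.
Government outlay = subsidy × quantity = 11 × 338.04 = 3718.44.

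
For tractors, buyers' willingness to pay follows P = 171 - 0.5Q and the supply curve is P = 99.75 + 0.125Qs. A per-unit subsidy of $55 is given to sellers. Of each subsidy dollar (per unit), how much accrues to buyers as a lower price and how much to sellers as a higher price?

Pre-subsidy: 171 - 0.5Q = 99.75 + 0.125Q gives Q* = 114 and P* = 114.
With the subsidy, sellers receive Ps = Pb + 55 for each unit, where Pb is the price buyers pay.
On the curves, Pb = 171 - 0.5Q and Ps = 99.75 + 0.125Q; the wedge Ps − Pb = 55 gives 99.75 + 0.125Q − (171 - 0.5Q) = 55, so Q' = 202.
Then Pb = 171 − 0.5·202 = 70 and Ps = 99.75 + 0.125·202 = 125.
Buyers' price falls by P* − Pb = 114 − 70 = 44; sellers' price rises by Ps − P* = 125 − 114 = 11.

Buyers gain $44 per unit; sellers gain $11 per unit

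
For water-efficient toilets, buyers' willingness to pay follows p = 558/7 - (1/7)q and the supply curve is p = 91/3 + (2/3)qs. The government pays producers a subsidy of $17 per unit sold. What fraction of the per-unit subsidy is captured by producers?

Pre-subsidy: 558/7 - (1/7)q = 91/3 + (2/3)q gives q* = 61 and p* = 71.
With the subsidy, sellers receive ps = pb + 17 for each unit, where pb is the price buyers pay.
On the curves, pb = 558/7 - (1/7)q and ps = 91/3 + (2/3)q; the wedge ps − pb = 17 gives 91/3 + (2/3)q − (558/7 - (1/7)q) = 17, so q' = 82.
Then pb = 558/7 − (1/7)·82 = 68 and ps = 91/3 + (2/3)·82 = 85.
Buyers' price falls by p* − pb = 71 − 68 = 3; sellers' price rises by ps − p* = 85 − 71 = 14.
So producers capture 14/17 = 14/17 of each unit of subsidy.

Producer share = 14/17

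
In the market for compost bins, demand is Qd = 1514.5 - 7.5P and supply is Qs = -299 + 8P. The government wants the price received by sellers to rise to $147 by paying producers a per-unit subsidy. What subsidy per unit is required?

Required subsidy s = $62 per unit

At a seller price of 147, quantity supplied is -299 + 8·147 = 877.
Buyers absorb 877 only when they pay Pb with 1514.5 − 7.5·Pb = 877, i.e. Pb = 85.
s = Ps − Pb = 147 − 85 = 62.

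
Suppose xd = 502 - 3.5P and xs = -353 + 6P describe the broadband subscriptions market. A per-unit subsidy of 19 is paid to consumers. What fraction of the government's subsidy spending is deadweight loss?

Pre-subsidy: 502 - 3.5P = -353 + 6P gives P* = 90, x* = 187.
With the rebate, buyers effectively pay Pb = Ps − 19, where Ps is the price sellers receive.
Demand in terms of Ps becomes xd = 502 − 3.5(Ps − 19) = 568.5 - 3.5Ps. Setting this equal to supply: 568.5 - 3.5Ps = -353 + 6Ps, so Ps = 97.
Buyers pay Pb = 97 − 19 = 78; x' = -353 + 6·97 = 229.
ΔCS = ½(187 + 229)(90 − 78) = 2496; ΔPS = ½(187 + 229)(97 − 90) = 1456.
Government spending = 19 × 229 = 4351.
DWL = ½ × 19 × (229 − 187) = 399; fraction = 399 / 4351 = 21/229.

DWL / government spending = 21/229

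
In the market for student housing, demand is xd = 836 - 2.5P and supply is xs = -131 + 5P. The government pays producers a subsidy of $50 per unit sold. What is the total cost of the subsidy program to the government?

Government cost = $29850

Pre-subsidy: 836 - 2.5P = -131 + 5P gives P* = 1934/15, x* = 1541/3.
With the subsidy, sellers receive Ps = Pb + 50 for each unit, where Pb is the price buyers pay.
Supply in terms of Pb becomes xs = -131 + 5(Pb + 50) = 119 + 5Pb. Setting this equal to demand: 836 - 2.5Pb = 119 + 5Pb, so Pb = 95.6.
Sellers receive Ps = 95.6 + 50 = 145.6; x' = 836 − 2.5·95.6 = 597.
Government outlay = subsidy × quantity = 50 × 597 = 29850.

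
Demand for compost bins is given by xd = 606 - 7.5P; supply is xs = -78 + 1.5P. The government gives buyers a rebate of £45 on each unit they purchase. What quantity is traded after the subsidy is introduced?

Pre-subsidy: 606 - 7.5P = -78 + 1.5P gives P* = 76, x* = 36.
With the rebate, buyers effectively pay Pb = Ps − 45, where Ps is the price sellers receive.
Demand in terms of Ps becomes xd = 606 − 7.5(Ps − 45) = 943.5 - 7.5Ps. Setting this equal to supply: 943.5 - 7.5Ps = -78 + 1.5Ps, so Ps = 113.5.
Buyers pay Pb = 113.5 − 45 = 68.5; x' = -78 + 1.5·113.5 = 92.25.

x' = 92.25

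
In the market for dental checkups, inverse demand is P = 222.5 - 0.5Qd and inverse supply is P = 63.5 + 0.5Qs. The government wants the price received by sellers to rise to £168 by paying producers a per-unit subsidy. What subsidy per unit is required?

Required subsidy s = £50 per unit

At a seller price of 168, quantity supplied is -127 + 2·168 = 209.
Buyers absorb 209 only when they pay Pb = 222.5 − 0.5·209 = 118.
s = Ps − Pb = 168 − 118 = 50.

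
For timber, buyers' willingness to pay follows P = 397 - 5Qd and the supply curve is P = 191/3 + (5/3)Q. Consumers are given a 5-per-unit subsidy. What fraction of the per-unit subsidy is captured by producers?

Pre-subsidy: 397 - 5Q = 191/3 + (5/3)Q gives Q* = 50 and P* = 147.
With the rebate, buyers effectively pay Pb = Ps − 5, where Ps is the price sellers receive.
On the curves, Pb = 397 - 5Q and Ps = 191/3 + (5/3)Q; the wedge Ps − Pb = 5 gives 191/3 + (5/3)Q − (397 - 5Q) = 5, so Q' = 50.75.
Then Pb = 397 − 5·50.75 = 143.25 and Ps = 191/3 + (5/3)·50.75 = 148.25.
Buyers' price falls by P* − Pb = 147 − 143.25 = 3.75; sellers' price rises by Ps − P* = 148.25 − 147 = 1.25.
So producers capture 1.25/5 = 0.25 of each unit of subsidy.

Producer share = 0.25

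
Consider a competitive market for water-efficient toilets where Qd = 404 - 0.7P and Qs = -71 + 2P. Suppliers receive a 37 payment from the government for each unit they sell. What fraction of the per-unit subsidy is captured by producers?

Pre-subsidy: 404 - 0.7P = -71 + 2P gives P* = 4750/27, Q* = 7583/27.
With the subsidy, sellers receive Ps = Pb + 37 for each unit, where Pb is the price buyers pay.
Supply in terms of Pb becomes Qs = -71 + 2(Pb + 37) = 3 + 2Pb. Setting this equal to demand: 404 - 0.7Pb = 3 + 2Pb, so Pb = 4010/27.
Sellers receive Ps = 4010/27 + 37 = 5009/27; Q' = 404 − 0.7·(4010/27) = 8101/27.
Buyers' price falls by P* − Pb = 4750/27 − 4010/27 = 740/27; sellers' price rises by Ps − P* = 5009/27 − 4750/27 = 259/27.
So producers capture (259/27)/37 = 7/27 of each unit of subsidy.

Producer share = 7/27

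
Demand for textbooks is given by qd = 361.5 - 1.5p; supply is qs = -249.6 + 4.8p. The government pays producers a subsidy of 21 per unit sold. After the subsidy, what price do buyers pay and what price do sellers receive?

Pre-subsidy: 361.5 - 1.5p = -249.6 + 4.8p gives p* = 97, q* = 216.
With the subsidy, sellers receive ps = pb + 21 for each unit, where pb is the price buyers pay.
Supply in terms of pb becomes qs = -249.6 + 4.8(pb + 21) = -148.8 + 4.8pb. Setting this equal to demand: 361.5 - 1.5pb = -148.8 + 4.8pb, so pb = 81.
Sellers receive ps = 81 + 21 = 102; q' = 361.5 − 1.5·81 = 240.

Buyers pay 81; sellers receive 102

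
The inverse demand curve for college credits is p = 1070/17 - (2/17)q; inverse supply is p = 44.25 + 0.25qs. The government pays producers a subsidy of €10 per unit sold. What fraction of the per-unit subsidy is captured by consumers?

Consumer share = 0.32

Pre-subsidy: 1070/17 - (2/17)q = 44.25 + 0.25q gives q* = 50.84 and p* = 56.96.
With the subsidy, sellers receive ps = pb + 10 for each unit, where pb is the price buyers pay.
On the curves, pb = 1070/17 - (2/17)q and ps = 44.25 + 0.25q; the wedge ps − pb = 10 gives 44.25 + 0.25q − (1070/17 - (2/17)q) = 10, so q' = 78.04.
Then pb = 1070/17 − (2/17)·78.04 = 53.76 and ps = 44.25 + 0.25·78.04 = 63.76.
Buyers' price falls by p* − pb = 56.96 − 53.76 = 3.2; sellers' price rises by ps − p* = 63.76 − 56.96 = 6.8.
So consumers capture 3.2/10 = 0.32 of each unit of subsidy.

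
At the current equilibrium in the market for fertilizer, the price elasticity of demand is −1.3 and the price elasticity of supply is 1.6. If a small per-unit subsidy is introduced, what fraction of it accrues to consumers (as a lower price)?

Consumer share = 16/29

For a small subsidy around the equilibrium, the benefit split depends on the relative slopes, which at a point are proportional to the elasticities.
Buyer share = εs/(εs + |εd|) = 1.6/(1.6 + 1.3) = 16/29; seller share = |εd|/(εs + |εd|) = 13/29.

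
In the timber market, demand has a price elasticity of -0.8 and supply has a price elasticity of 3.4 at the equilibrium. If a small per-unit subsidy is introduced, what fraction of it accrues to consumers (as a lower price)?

For a small subsidy around the equilibrium, the benefit split depends on the relative slopes, which at a point are proportional to the elasticities.
Buyer share = εs/(εs + |εd|) = 3.4/(3.4 + 0.8) = 17/21; seller share = |εd|/(εs + |εd|) = 4/21.

Consumer share = 17/21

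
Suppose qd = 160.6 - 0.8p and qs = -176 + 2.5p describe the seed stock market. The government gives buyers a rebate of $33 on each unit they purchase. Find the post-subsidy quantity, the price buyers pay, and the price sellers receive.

Pre-subsidy: 160.6 - 0.8p = -176 + 2.5p gives p* = 102, q* = 79.
With the rebate, buyers effectively pay pb = ps − 33, where ps is the price sellers receive.
Demand in terms of ps becomes qd = 160.6 − 0.8(ps − 33) = 187 - 0.8ps. Setting this equal to supply: 187 - 0.8ps = -176 + 2.5ps, so ps = 110.
Buyers pay pb = 110 − 33 = 77; q' = -176 + 2.5·110 = 99.

q' = 99; buyers pay $77; sellers receive $110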